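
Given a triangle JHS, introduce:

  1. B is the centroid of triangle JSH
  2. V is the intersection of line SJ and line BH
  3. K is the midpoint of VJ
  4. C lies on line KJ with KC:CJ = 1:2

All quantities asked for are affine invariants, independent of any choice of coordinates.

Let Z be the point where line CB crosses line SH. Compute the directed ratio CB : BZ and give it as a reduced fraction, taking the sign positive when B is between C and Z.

Assign J = (0, 0), H = (1, 0), S = (0, 1) — the answer is frame-independent, so this choice is without loss of generality.
1. B is the centroid of triangle JSH ⇒ B = (1/3, 1/3)
2. V is the intersection of line SJ and line BH ⇒ V = (0, 1/2)
3. K is the midpoint of VJ ⇒ K = (0, 1/4)
4. C lies on line KJ with KC:CJ = 1:2 ⇒ C = (0, 1/6)
line CB meets SH at Z = (5/9, 4/9)
B = C + t·(Z−C) with t = 3/5, so CB:BZ = 3/5:2/5

CB:BZ = 3/2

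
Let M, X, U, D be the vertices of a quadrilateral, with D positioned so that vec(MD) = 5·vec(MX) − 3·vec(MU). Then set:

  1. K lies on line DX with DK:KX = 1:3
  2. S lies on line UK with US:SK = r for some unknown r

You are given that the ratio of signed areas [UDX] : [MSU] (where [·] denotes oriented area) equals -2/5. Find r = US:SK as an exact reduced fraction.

r = 5/3

Set M = (0, 0), X = (1, 0), U = (0, 1), D = (5, -3); any affine frame gives the same invariant.
1. K lies on line DX with DK:KX = 1:3 ⇒ K = (4, -9/4)
2. With US:SK = r, write λ = r/(r+1) so S = U + λ·(K−U); S is affine-linear in λ
Every point depending on S is an affine combination of S and λ-independent points, so each such coordinate is linear in λ; the λ² term in each signed area is a multiple of (K−U)×(K−U) = 0, so 2·[UDX] and 2·[MSU] are each linear in λ. Evaluating at λ=0 and λ=1:
  2·[UDX] = -1,   2·[MSU] = 4·λ
So [UDX]:[MSU] = (-1) / (4·λ). Setting this equal to -2/5:
  -1 = -2/5·(4·λ)  ⇒  λ = 5/8
Then r = λ/(1−λ) = (5/8)/(3/8) = 5/3. Check: with r = 5/3, S = (5/2, -33/32) and [UDX]:[MSU] = -2/5 as required.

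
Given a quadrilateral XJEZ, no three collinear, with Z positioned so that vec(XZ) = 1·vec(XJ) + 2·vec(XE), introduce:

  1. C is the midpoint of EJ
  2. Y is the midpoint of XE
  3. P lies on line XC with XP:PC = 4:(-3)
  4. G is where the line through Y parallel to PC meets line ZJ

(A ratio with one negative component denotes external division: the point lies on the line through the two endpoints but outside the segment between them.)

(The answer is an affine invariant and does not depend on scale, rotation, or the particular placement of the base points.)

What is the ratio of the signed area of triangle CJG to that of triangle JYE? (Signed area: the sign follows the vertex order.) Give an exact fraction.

Work in coordinates with X = (0, 0), J = (1, 0), E = (0, 1), Z = (1, 2).
1. C is the midpoint of EJ ⇒ C = (1/2, 1/2)
2. Y is the midpoint of XE ⇒ Y = (0, 1/2)
3. P lies on line XC with XP:PC = 4:(-3) ⇒ P = (2, 2)
4. G is where the line through Y parallel to PC meets line ZJ ⇒ G = (1, 3/2)
2·[CJG] = 3/4, 2·[JYE] = -1/2
[CJG]:[JYE] = 3/4:-1/2 = -3/2

[CJG]:[JYE] = -3/2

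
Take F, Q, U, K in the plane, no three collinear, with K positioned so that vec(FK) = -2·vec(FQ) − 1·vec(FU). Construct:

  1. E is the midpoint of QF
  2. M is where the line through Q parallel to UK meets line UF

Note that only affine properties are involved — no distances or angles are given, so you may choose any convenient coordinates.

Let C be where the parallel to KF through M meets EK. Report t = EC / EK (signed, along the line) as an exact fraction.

t = -3

Assign F = (0, 0), Q = (1, 0), U = (0, 1), K = (-2, -1) — the answer is frame-independent, so this choice is without loss of generality.
1. E is the midpoint of QF ⇒ E = (1/2, 0)
2. M is where the line through Q parallel to UK meets line UF ⇒ M = (0, -1)
through M parallel to KF: direction (2, 1); meets EK at C = (8, 3)
C = E + t·(K−E) with t = -3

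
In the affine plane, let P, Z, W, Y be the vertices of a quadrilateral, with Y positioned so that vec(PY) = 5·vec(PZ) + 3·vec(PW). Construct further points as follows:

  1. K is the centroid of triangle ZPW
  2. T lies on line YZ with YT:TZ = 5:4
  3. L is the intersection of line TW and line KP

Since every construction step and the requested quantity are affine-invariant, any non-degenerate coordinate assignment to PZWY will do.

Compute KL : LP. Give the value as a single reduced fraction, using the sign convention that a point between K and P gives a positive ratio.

KL:LP = -53/75

Assign P = (0, 0), Z = (1, 0), W = (0, 1), Y = (5, 3) — the answer is frame-independent, so this choice is without loss of generality.
1. K is the centroid of triangle ZPW ⇒ K = (1/3, 1/3)
2. T lies on line YZ with YT:TZ = 5:4 ⇒ T = (25/9, 4/3)
3. L is the intersection of line TW and line KP ⇒ L = (25/22, 25/22)
L = K + t·(P−K) with t = -53/22, so KL:LP = t:(1−t) = -53/22:75/22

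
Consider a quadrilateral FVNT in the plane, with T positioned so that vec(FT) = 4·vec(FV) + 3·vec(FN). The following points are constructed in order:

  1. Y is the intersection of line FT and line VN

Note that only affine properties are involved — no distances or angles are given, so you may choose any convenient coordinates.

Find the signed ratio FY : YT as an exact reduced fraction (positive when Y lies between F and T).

FY:YT = 1/6

Work in coordinates with F = (0, 0), V = (1, 0), N = (0, 1), T = (4, 3).
1. Y is the intersection of line FT and line VN ⇒ Y = (4/7, 3/7)
Y = F + t·(T−F) with t = 1/7, so FY:YT = t:(1−t) = 1/7:6/7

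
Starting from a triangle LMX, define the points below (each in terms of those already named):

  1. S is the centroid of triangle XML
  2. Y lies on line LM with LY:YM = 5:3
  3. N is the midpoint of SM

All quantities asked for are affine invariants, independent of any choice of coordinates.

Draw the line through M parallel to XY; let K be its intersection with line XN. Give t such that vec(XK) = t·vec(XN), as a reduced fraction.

t = 18/7

Assign L = (0, 0), M = (1, 0), X = (0, 1) — the answer is frame-independent, so this choice is without loss of generality.
1. S is the centroid of triangle XML ⇒ S = (1/3, 1/3)
2. Y lies on line LM with LY:YM = 5:3 ⇒ Y = (5/8, 0)
3. N is the midpoint of SM ⇒ N = (2/3, 1/6)
through M parallel to XY: direction (5/8, -1); meets XN at K = (12/7, -8/7)
K = X + t·(N−X) with t = 18/7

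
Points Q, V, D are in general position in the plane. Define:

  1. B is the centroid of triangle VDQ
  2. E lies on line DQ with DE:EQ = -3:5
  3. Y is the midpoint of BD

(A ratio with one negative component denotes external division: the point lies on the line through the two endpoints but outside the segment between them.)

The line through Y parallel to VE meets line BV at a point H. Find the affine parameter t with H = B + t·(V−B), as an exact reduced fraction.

t = -1/16

Choose coordinates Q = (0, 0), V = (1, 0), D = (0, 1).
1. B is the centroid of triangle VDQ ⇒ B = (1/3, 1/3)
2. E lies on line DQ with DE:EQ = -3:5 ⇒ E = (0, 5/2)
3. Y is the midpoint of BD ⇒ Y = (1/6, 2/3)
through Y parallel to VE: direction (-1, 5/2); meets BV at H = (7/24, 17/48)
H = B + t·(V−B) with t = -1/16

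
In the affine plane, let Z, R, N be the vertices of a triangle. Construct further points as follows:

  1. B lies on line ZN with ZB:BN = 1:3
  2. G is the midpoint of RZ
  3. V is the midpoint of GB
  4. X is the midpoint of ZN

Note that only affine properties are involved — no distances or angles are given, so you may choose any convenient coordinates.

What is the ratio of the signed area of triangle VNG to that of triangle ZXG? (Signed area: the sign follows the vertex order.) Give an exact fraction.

Assign Z = (0, 0), R = (1, 0), N = (0, 1) — the answer is frame-independent, so this choice is without loss of generality.
1. B lies on line ZN with ZB:BN = 1:3 ⇒ B = (0, 1/4)
2. G is the midpoint of RZ ⇒ G = (1/2, 0)
3. V is the midpoint of GB ⇒ V = (1/4, 1/8)
4. X is the midpoint of ZN ⇒ X = (0, 1/2)
2·[VNG] = -3/16, 2·[ZXG] = -1/4
[VNG]:[ZXG] = -3/16:-1/4 = 3/4

[VNG]:[ZXG] = 3/4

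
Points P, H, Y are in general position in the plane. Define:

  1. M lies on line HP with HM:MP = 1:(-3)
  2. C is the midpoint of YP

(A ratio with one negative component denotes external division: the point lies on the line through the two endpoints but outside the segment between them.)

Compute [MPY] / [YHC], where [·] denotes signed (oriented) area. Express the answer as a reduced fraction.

[MPY]:[YHC] = 3

Work in coordinates with P = (0, 0), H = (1, 0), Y = (0, 1).
1. M lies on line HP with HM:MP = 1:(-3) ⇒ M = (3/2, 0)
2. C is the midpoint of YP ⇒ C = (0, 1/2)
2·[MPY] = -3/2, 2·[YHC] = -1/2
[MPY]:[YHC] = -3/2:-1/2 = 3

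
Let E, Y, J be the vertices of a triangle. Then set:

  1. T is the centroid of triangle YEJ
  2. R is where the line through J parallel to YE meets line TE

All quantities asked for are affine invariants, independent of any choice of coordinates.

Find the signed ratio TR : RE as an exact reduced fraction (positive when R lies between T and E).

Choose coordinates E = (0, 0), Y = (1, 0), J = (0, 1).
1. T is the centroid of triangle YEJ ⇒ T = (1/3, 1/3)
2. R is where the line through J parallel to YE meets line TE ⇒ R = (1, 1)
R = T + t·(E−T) with t = -2, so TR:RE = t:(1−t) = -2:3

TR:RE = -2/3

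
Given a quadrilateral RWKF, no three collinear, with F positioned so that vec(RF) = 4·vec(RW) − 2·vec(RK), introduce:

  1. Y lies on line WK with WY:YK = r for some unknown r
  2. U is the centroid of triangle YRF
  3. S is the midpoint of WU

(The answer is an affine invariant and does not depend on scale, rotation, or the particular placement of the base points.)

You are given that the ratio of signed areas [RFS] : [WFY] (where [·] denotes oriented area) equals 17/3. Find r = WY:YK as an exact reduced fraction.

r = 1/3

Assign R = (0, 0), W = (1, 0), K = (0, 1), F = (4, -2) — the answer is frame-independent, so this choice is without loss of generality.
1. With WY:YK = r, write λ = r/(r+1) so Y = W + λ·(K−W); Y is affine-linear in λ
2. U is the centroid of triangle YRF ⇒ U is an affine combination of earlier points and hence also affine-linear in λ
3. S is the midpoint of WU ⇒ S is an affine combination of earlier points and hence also affine-linear in λ
Every point depending on Y is an affine combination of Y and λ-independent points, so each such coordinate is linear in λ; the λ² term in each signed area is a multiple of (K−W)×(K−W) = 0, so 2·[RFS] and 2·[WFY] are each linear in λ. Evaluating at λ=0 and λ=1:
  2·[RFS] = 1/3·λ + 4/3,   2·[WFY] = λ
So [RFS]:[WFY] = (1/3·λ + 4/3) / (λ). Setting this equal to 17/3:
  1/3·λ + 4/3 = 17/3·(λ)  ⇒  λ = 1/4
Then r = λ/(1−λ) = (1/4)/(3/4) = 1/3. Check: with r = 1/3, Y = (3/4, 1/4) and [RFS]:[WFY] = 17/3 as required.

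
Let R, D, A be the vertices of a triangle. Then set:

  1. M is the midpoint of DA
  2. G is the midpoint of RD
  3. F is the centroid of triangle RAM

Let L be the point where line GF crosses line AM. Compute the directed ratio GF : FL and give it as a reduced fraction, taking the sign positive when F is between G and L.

GF:FL = 1/2

Choose coordinates R = (0, 0), D = (1, 0), A = (0, 1).
1. M is the midpoint of DA ⇒ M = (1/2, 1/2)
2. G is the midpoint of RD ⇒ G = (1/2, 0)
3. F is the centroid of triangle RAM ⇒ F = (1/6, 1/2)
line GF meets AM at L = (-1/2, 3/2)
F = G + t·(L−G) with t = 1/3, so GF:FL = 1/3:2/3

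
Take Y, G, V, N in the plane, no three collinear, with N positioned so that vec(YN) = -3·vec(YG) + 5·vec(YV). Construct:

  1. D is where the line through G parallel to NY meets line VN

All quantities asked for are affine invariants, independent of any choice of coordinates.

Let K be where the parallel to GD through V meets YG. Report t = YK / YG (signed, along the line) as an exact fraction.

Assign Y = (0, 0), G = (1, 0), V = (0, 1), N = (-3, 5) — the answer is frame-independent, so this choice is without loss of generality.
1. D is where the line through G parallel to NY meets line VN ⇒ D = (2, -5/3)
through V parallel to GD: direction (1, -5/3); meets YG at K = (3/5, 0)
K = Y + t·(G−Y) with t = 3/5

t = 3/5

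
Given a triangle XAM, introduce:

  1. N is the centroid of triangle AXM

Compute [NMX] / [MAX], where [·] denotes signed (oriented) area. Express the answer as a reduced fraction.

Set X = (0, 0), A = (1, 0), M = (0, 1); any affine frame gives the same invariant.
1. N is the centroid of triangle AXM ⇒ N = (1/3, 1/3)
2·[NMX] = 1/3, 2·[MAX] = -1
[NMX]:[MAX] = 1/3:-1 = -1/3

[NMX]:[MAX] = -1/3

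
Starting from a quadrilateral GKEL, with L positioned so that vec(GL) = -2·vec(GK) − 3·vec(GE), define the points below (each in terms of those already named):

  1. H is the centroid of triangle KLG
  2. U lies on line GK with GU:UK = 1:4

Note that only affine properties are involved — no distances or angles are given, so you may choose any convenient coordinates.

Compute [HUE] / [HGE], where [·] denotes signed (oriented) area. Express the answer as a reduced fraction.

[HUE]:[HGE] = 11/5

Choose coordinates G = (0, 0), K = (1, 0), E = (0, 1), L = (-2, -3).
1. H is the centroid of triangle KLG ⇒ H = (-1/3, -1)
2. U lies on line GK with GU:UK = 1:4 ⇒ U = (1/5, 0)
2·[HUE] = 11/15, 2·[HGE] = 1/3
[HUE]:[HGE] = 11/15:1/3 = 11/5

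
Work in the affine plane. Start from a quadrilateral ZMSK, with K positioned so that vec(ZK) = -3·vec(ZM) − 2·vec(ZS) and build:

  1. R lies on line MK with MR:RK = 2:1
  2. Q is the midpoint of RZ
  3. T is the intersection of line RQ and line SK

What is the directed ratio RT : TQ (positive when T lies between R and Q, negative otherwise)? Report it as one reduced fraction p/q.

RT:TQ = -4/5

Choose coordinates Z = (0, 0), M = (1, 0), S = (0, 1), K = (-3, -2).
1. R lies on line MK with MR:RK = 2:1 ⇒ R = (-5/3, -4/3)
2. Q is the midpoint of RZ ⇒ Q = (-5/6, -2/3)
3. T is the intersection of line RQ and line SK ⇒ T = (-5, -4)
T = R + t·(Q−R) with t = -4, so RT:TQ = t:(1−t) = -4:5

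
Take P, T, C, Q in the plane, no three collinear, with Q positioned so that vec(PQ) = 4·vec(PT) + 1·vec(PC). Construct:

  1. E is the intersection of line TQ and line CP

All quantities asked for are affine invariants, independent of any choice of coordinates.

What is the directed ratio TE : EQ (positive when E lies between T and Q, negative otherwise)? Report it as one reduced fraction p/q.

TE:EQ = -1/4

Work in coordinates with P = (0, 0), T = (1, 0), C = (0, 1), Q = (4, 1).
1. E is the intersection of line TQ and line CP ⇒ E = (0, -1/3)
E = T + t·(Q−T) with t = -1/3, so TE:EQ = t:(1−t) = -1/3:4/3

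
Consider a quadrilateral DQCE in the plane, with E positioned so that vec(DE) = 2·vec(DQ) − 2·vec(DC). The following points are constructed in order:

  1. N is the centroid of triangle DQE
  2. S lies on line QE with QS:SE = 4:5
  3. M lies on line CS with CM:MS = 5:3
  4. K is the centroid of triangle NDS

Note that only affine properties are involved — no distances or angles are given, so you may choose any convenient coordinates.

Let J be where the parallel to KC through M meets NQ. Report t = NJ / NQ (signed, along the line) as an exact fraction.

t = 161/352

Work in coordinates with D = (0, 0), Q = (1, 0), C = (0, 1), E = (2, -2).
1. N is the centroid of triangle DQE ⇒ N = (1, -2/3)
2. S lies on line QE with QS:SE = 4:5 ⇒ S = (13/9, -8/9)
3. M lies on line CS with CM:MS = 5:3 ⇒ M = (65/72, -13/72)
4. K is the centroid of triangle NDS ⇒ K = (22/27, -14/27)
through M parallel to KC: direction (-22/27, 41/27); meets NQ at J = (1, -191/528)
J = N + t·(Q−N) with t = 161/352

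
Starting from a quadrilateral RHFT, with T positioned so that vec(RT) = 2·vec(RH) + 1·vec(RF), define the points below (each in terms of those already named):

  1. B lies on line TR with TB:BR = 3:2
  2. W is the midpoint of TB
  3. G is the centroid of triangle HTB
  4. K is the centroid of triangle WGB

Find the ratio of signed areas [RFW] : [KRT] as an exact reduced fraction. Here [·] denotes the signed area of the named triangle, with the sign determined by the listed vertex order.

Set R = (0, 0), H = (1, 0), F = (0, 1), T = (2, 1); any affine frame gives the same invariant.
1. B lies on line TR with TB:BR = 3:2 ⇒ B = (4/5, 2/5)
2. W is the midpoint of TB ⇒ W = (7/5, 7/10)
3. G is the centroid of triangle HTB ⇒ G = (19/15, 7/15)
4. K is the centroid of triangle WGB ⇒ K = (52/45, 47/90)
2·[RFW] = -7/5, 2·[KRT] = -1/9
[RFW]:[KRT] = -7/5:-1/9 = 63/5

[RFW]:[KRT] = 63/5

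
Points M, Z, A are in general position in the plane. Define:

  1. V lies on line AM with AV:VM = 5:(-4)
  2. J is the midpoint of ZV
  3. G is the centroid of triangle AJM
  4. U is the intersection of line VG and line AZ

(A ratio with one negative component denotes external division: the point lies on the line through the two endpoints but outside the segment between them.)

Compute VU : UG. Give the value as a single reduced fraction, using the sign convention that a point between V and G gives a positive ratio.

Work in coordinates with M = (0, 0), Z = (1, 0), A = (0, 1).
1. V lies on line AM with AV:VM = 5:(-4) ⇒ V = (0, -4)
2. J is the midpoint of ZV ⇒ J = (1/2, -2)
3. G is the centroid of triangle AJM ⇒ G = (1/6, -1/3)
4. U is the intersection of line VG and line AZ ⇒ U = (5/23, 18/23)
U = V + t·(G−V) with t = 30/23, so VU:UG = t:(1−t) = 30/23:-7/23

VU:UG = -30/7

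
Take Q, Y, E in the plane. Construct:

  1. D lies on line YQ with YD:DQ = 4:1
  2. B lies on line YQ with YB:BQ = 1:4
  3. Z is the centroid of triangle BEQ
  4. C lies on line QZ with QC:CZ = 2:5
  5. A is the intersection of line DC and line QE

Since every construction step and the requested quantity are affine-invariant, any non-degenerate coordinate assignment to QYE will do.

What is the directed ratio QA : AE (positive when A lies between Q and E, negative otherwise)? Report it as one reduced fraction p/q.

Assign Q = (0, 0), Y = (1, 0), E = (0, 1) — the answer is frame-independent, so this choice is without loss of generality.
1. D lies on line YQ with YD:DQ = 4:1 ⇒ D = (1/5, 0)
2. B lies on line YQ with YB:BQ = 1:4 ⇒ B = (4/5, 0)
3. Z is the centroid of triangle BEQ ⇒ Z = (4/15, 1/3)
4. C lies on line QZ with QC:CZ = 2:5 ⇒ C = (8/105, 2/21)
5. A is the intersection of line DC and line QE ⇒ A = (0, 2/13)
A = Q + t·(E−Q) with t = 2/13, so QA:AE = t:(1−t) = 2/13:11/13

QA:AE = 2/11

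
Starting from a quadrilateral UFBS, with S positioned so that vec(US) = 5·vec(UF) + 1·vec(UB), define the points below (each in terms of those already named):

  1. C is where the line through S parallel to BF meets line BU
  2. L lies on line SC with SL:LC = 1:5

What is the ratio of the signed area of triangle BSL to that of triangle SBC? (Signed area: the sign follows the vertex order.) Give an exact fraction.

Set U = (0, 0), F = (1, 0), B = (0, 1), S = (5, 1); any affine frame gives the same invariant.
1. C is where the line through S parallel to BF meets line BU ⇒ C = (0, 6)
2. L lies on line SC with SL:LC = 1:5 ⇒ L = (25/6, 11/6)
2·[BSL] = 25/6, 2·[SBC] = -25
[BSL]:[SBC] = 25/6:-25 = -1/6

[BSL]:[SBC] = -1/6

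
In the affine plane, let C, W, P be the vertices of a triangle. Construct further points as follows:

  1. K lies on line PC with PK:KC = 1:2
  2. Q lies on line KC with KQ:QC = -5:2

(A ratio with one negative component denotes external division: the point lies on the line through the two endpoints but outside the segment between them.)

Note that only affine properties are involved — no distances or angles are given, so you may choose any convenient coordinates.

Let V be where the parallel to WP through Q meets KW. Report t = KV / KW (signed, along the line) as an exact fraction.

t = -10/3

Assign C = (0, 0), W = (1, 0), P = (0, 1) — the answer is frame-independent, so this choice is without loss of generality.
1. K lies on line PC with PK:KC = 1:2 ⇒ K = (0, 2/3)
2. Q lies on line KC with KQ:QC = -5:2 ⇒ Q = (0, -4/9)
through Q parallel to WP: direction (-1, 1); meets KW at V = (-10/3, 26/9)
V = K + t·(W−K) with t = -10/3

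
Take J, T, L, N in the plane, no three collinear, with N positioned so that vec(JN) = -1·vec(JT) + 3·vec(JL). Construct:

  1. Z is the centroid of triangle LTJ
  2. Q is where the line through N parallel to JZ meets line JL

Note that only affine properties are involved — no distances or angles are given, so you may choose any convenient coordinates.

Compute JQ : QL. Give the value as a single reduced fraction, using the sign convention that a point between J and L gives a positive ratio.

Choose coordinates J = (0, 0), T = (1, 0), L = (0, 1), N = (-1, 3).
1. Z is the centroid of triangle LTJ ⇒ Z = (1/3, 1/3)
2. Q is where the line through N parallel to JZ meets line JL ⇒ Q = (0, 4)
Q = J + t·(L−J) with t = 4, so JQ:QL = t:(1−t) = 4:-3

JQ:QL = -4/3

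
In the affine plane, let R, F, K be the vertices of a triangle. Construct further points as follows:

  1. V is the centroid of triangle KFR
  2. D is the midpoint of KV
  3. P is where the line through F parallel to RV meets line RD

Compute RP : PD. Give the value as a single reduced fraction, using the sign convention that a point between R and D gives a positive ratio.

Choose coordinates R = (0, 0), F = (1, 0), K = (0, 1).
1. V is the centroid of triangle KFR ⇒ V = (1/3, 1/3)
2. D is the midpoint of KV ⇒ D = (1/6, 2/3)
3. P is where the line through F parallel to RV meets line RD ⇒ P = (-1/3, -4/3)
P = R + t·(D−R) with t = -2, so RP:PD = t:(1−t) = -2:3

RP:PD = -2/3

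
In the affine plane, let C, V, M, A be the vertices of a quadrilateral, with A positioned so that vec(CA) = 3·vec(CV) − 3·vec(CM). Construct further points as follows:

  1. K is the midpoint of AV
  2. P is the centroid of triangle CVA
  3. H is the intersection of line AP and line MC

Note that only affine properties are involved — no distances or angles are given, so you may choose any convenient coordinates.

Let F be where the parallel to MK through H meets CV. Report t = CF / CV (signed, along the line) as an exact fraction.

Set C = (0, 0), V = (1, 0), M = (0, 1), A = (3, -3); any affine frame gives the same invariant.
1. K is the midpoint of AV ⇒ K = (2, -3/2)
2. P is the centroid of triangle CVA ⇒ P = (4/3, -1)
3. H is the intersection of line AP and line MC ⇒ H = (0, 3/5)
through H parallel to MK: direction (2, -5/2); meets CV at F = (12/25, 0)
F = C + t·(V−C) with t = 12/25

t = 12/25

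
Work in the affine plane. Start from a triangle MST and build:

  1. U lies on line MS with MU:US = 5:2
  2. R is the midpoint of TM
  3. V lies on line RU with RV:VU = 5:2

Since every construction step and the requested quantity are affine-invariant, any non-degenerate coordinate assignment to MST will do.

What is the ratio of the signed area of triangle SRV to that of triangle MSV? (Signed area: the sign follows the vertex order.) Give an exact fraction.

Set M = (0, 0), S = (1, 0), T = (0, 1); any affine frame gives the same invariant.
1. U lies on line MS with MU:US = 5:2 ⇒ U = (5/7, 0)
2. R is the midpoint of TM ⇒ R = (0, 1/2)
3. V lies on line RU with RV:VU = 5:2 ⇒ V = (25/49, 1/7)
2·[SRV] = 5/49, 2·[MSV] = 1/7
[SRV]:[MSV] = 5/49:1/7 = 5/7

[SRV]:[MSV] = 5/7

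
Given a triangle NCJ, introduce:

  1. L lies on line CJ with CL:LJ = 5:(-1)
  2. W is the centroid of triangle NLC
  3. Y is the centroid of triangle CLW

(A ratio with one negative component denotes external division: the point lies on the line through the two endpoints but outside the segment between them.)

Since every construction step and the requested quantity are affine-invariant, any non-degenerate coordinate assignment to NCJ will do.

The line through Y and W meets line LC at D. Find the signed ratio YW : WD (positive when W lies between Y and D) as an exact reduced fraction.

Assign N = (0, 0), C = (1, 0), J = (0, 1) — the answer is frame-independent, so this choice is without loss of generality.
1. L lies on line CJ with CL:LJ = 5:(-1) ⇒ L = (-1/4, 5/4)
2. W is the centroid of triangle NLC ⇒ W = (1/4, 5/12)
3. Y is the centroid of triangle CLW ⇒ Y = (1/3, 5/9)
line YW meets LC at D = (3/8, 5/8)
W = Y + t·(D−Y) with t = -2, so YW:WD = -2:3

YW:WD = -2/3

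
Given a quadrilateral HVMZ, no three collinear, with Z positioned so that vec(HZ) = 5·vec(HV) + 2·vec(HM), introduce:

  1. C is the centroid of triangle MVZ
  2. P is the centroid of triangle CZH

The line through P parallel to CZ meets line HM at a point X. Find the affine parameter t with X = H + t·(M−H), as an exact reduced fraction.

t = 2/9

Choose coordinates H = (0, 0), V = (1, 0), M = (0, 1), Z = (5, 2).
1. C is the centroid of triangle MVZ ⇒ C = (2, 1)
2. P is the centroid of triangle CZH ⇒ P = (7/3, 1)
through P parallel to CZ: direction (3, 1); meets HM at X = (0, 2/9)
X = H + t·(M−H) with t = 2/9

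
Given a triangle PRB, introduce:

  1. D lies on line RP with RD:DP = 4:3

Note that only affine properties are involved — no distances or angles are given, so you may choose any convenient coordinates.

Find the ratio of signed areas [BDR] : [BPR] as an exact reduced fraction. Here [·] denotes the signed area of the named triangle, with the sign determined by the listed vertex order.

Work in coordinates with P = (0, 0), R = (1, 0), B = (0, 1).
1. D lies on line RP with RD:DP = 4:3 ⇒ D = (3/7, 0)
2·[BDR] = 4/7, 2·[BPR] = 1
[BDR]:[BPR] = 4/7:1 = 4/7

[BDR]:[BPR] = 4/7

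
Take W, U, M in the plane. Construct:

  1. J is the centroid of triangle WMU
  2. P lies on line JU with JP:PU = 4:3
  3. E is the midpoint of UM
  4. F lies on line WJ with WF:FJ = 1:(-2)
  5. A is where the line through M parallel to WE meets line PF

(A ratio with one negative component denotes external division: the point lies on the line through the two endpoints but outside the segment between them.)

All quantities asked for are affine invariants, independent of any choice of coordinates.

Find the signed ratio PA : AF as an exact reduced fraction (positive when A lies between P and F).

PA:AF = -11/7

Assign W = (0, 0), U = (1, 0), M = (0, 1) — the answer is frame-independent, so this choice is without loss of generality.
1. J is the centroid of triangle WMU ⇒ J = (1/3, 1/3)
2. P lies on line JU with JP:PU = 4:3 ⇒ P = (5/7, 1/7)
3. E is the midpoint of UM ⇒ E = (1/2, 1/2)
4. F lies on line WJ with WF:FJ = 1:(-2) ⇒ F = (-1/3, -1/3)
5. A is where the line through M parallel to WE meets line PF ⇒ A = (-13/6, -7/6)
A = P + t·(F−P) with t = 11/4, so PA:AF = t:(1−t) = 11/4:-7/4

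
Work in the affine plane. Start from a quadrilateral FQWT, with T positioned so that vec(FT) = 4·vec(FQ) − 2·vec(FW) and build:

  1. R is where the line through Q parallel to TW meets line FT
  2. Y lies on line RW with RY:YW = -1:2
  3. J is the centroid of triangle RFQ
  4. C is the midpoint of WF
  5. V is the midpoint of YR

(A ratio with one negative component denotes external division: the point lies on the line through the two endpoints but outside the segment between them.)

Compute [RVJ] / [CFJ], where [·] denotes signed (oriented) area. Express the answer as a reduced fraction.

[RVJ]:[CFJ] = -7/8

Assign F = (0, 0), Q = (1, 0), W = (0, 1), T = (4, -2) — the answer is frame-independent, so this choice is without loss of generality.
1. R is where the line through Q parallel to TW meets line FT ⇒ R = (3, -3/2)
2. Y lies on line RW with RY:YW = -1:2 ⇒ Y = (6, -4)
3. J is the centroid of triangle RFQ ⇒ J = (4/3, -1/2)
4. C is the midpoint of WF ⇒ C = (0, 1/2)
5. V is the midpoint of YR ⇒ V = (9/2, -11/4)
2·[RVJ] = -7/12, 2·[CFJ] = 2/3
[RVJ]:[CFJ] = -7/12:2/3 = -7/8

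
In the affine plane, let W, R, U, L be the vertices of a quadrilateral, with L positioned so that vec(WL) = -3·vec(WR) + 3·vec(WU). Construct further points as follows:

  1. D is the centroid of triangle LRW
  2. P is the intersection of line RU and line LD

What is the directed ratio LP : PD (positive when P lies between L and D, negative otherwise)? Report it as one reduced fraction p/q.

LP:PD = -3/2

Set W = (0, 0), R = (1, 0), U = (0, 1), L = (-3, 3); any affine frame gives the same invariant.
1. D is the centroid of triangle LRW ⇒ D = (-2/3, 1)
2. P is the intersection of line RU and line LD ⇒ P = (4, -3)
P = L + t·(D−L) with t = 3, so LP:PD = t:(1−t) = 3:-2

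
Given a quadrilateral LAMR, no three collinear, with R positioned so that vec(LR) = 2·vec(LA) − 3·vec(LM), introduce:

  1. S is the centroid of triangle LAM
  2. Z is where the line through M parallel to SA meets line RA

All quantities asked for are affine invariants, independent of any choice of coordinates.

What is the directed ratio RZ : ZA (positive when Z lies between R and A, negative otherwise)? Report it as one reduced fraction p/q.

RZ:ZA = -6

Choose coordinates L = (0, 0), A = (1, 0), M = (0, 1), R = (2, -3).
1. S is the centroid of triangle LAM ⇒ S = (1/3, 1/3)
2. Z is where the line through M parallel to SA meets line RA ⇒ Z = (4/5, 3/5)
Z = R + t·(A−R) with t = 6/5, so RZ:ZA = t:(1−t) = 6/5:-1/5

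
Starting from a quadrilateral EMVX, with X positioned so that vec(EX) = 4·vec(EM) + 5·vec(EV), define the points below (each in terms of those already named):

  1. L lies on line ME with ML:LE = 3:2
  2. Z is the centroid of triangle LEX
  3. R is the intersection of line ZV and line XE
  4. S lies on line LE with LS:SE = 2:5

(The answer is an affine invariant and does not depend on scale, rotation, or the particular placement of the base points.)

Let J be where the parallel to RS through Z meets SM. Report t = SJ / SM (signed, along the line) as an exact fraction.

Choose coordinates E = (0, 0), M = (1, 0), V = (0, 1), X = (4, 5).
1. L lies on line ME with ML:LE = 3:2 ⇒ L = (2/5, 0)
2. Z is the centroid of triangle LEX ⇒ Z = (22/15, 5/3)
3. R is the intersection of line ZV and line XE ⇒ R = (44/35, 11/7)
4. S lies on line LE with LS:SE = 2:5 ⇒ S = (2/7, 0)
through Z parallel to RS: direction (-34/35, -11/7); meets SM at J = (24/55, 0)
J = S + t·(M−S) with t = 58/275

t = 58/275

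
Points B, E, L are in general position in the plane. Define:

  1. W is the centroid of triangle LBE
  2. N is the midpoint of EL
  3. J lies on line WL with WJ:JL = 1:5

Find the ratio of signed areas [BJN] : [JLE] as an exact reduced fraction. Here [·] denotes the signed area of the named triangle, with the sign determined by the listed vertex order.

Assign B = (0, 0), E = (1, 0), L = (0, 1) — the answer is frame-independent, so this choice is without loss of generality.
1. W is the centroid of triangle LBE ⇒ W = (1/3, 1/3)
2. N is the midpoint of EL ⇒ N = (1/2, 1/2)
3. J lies on line WL with WJ:JL = 1:5 ⇒ J = (5/18, 4/9)
2·[BJN] = -1/12, 2·[JLE] = -5/18
[BJN]:[JLE] = -1/12:-5/18 = 3/10

[BJN]:[JLE] = 3/10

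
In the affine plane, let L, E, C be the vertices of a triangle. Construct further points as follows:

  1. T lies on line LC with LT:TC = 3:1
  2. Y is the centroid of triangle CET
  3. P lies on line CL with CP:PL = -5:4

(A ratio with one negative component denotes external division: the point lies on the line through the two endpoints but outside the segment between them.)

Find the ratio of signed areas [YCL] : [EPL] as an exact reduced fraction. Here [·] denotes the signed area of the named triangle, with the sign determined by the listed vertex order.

[YCL]:[EPL] = -1/12

Set L = (0, 0), E = (1, 0), C = (0, 1); any affine frame gives the same invariant.
1. T lies on line LC with LT:TC = 3:1 ⇒ T = (0, 3/4)
2. Y is the centroid of triangle CET ⇒ Y = (1/3, 7/12)
3. P lies on line CL with CP:PL = -5:4 ⇒ P = (0, -4)
2·[YCL] = 1/3, 2·[EPL] = -4
[YCL]:[EPL] = 1/3:-4 = -1/12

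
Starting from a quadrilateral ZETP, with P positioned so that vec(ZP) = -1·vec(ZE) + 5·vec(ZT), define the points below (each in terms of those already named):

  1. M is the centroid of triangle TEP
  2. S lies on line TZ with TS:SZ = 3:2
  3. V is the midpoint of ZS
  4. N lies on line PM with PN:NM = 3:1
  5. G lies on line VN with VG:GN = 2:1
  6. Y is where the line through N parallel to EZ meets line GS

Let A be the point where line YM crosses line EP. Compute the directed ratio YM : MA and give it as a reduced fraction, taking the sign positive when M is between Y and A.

YM:MA = -7/36

Work in coordinates with Z = (0, 0), E = (1, 0), T = (0, 1), P = (-1, 5).
1. M is the centroid of triangle TEP ⇒ M = (0, 2)
2. S lies on line TZ with TS:SZ = 3:2 ⇒ S = (0, 2/5)
3. V is the midpoint of ZS ⇒ V = (0, 1/5)
4. N lies on line PM with PN:NM = 3:1 ⇒ N = (-1/4, 11/4)
5. G lies on line VN with VG:GN = 2:1 ⇒ G = (-1/6, 19/10)
6. Y is where the line through N parallel to EZ meets line GS ⇒ Y = (-47/180, 11/4)
line YM meets EP at A = (-47/35, 41/7)
M = Y + t·(A−Y) with t = -7/29, so YM:MA = -7/29:36/29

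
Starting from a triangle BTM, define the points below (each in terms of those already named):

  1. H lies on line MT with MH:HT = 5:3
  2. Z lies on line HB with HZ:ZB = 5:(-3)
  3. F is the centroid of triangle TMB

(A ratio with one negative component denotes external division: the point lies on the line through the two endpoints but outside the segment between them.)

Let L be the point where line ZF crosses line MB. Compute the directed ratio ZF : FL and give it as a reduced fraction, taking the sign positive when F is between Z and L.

ZF:FL = -61/16

Work in coordinates with B = (0, 0), T = (1, 0), M = (0, 1).
1. H lies on line MT with MH:HT = 5:3 ⇒ H = (5/8, 3/8)
2. Z lies on line HB with HZ:ZB = 5:(-3) ⇒ Z = (-15/16, -9/16)
3. F is the centroid of triangle TMB ⇒ F = (1/3, 1/3)
line ZF meets MB at L = (0, 6/61)
F = Z + t·(L−Z) with t = 61/45, so ZF:FL = 61/45:-16/45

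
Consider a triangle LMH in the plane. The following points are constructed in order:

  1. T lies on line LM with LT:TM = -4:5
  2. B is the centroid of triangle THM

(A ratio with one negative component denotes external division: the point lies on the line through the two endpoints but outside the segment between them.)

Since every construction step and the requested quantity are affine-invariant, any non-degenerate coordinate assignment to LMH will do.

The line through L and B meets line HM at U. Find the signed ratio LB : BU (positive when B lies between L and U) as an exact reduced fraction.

Choose coordinates L = (0, 0), M = (1, 0), H = (0, 1).
1. T lies on line LM with LT:TM = -4:5 ⇒ T = (-4, 0)
2. B is the centroid of triangle THM ⇒ B = (-1, 1/3)
line LB meets HM at U = (3/2, -1/2)
B = L + t·(U−L) with t = -2/3, so LB:BU = -2/3:5/3

LB:BU = -2/5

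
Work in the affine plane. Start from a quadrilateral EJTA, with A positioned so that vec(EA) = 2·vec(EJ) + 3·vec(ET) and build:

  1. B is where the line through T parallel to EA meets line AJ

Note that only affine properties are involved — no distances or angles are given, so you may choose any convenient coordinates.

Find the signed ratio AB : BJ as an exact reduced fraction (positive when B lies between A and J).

AB:BJ = -2/5

Set E = (0, 0), J = (1, 0), T = (0, 1), A = (2, 3); any affine frame gives the same invariant.
1. B is where the line through T parallel to EA meets line AJ ⇒ B = (8/3, 5)
B = A + t·(J−A) with t = -2/3, so AB:BJ = t:(1−t) = -2/3:5/3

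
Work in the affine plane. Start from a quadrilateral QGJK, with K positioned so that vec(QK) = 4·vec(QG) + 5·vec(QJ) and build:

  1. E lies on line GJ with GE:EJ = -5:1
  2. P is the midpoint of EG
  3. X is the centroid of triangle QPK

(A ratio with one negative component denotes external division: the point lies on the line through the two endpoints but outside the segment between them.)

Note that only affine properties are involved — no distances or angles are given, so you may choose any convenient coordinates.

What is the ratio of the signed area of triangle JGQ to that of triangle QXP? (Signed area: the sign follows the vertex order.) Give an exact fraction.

[JGQ]:[QXP] = -24/5

Assign Q = (0, 0), G = (1, 0), J = (0, 1), K = (4, 5) — the answer is frame-independent, so this choice is without loss of generality.
1. E lies on line GJ with GE:EJ = -5:1 ⇒ E = (-1/4, 5/4)
2. P is the midpoint of EG ⇒ P = (3/8, 5/8)
3. X is the centroid of triangle QPK ⇒ X = (35/24, 15/8)
2·[JGQ] = -1, 2·[QXP] = 5/24
[JGQ]:[QXP] = -1:5/24 = -24/5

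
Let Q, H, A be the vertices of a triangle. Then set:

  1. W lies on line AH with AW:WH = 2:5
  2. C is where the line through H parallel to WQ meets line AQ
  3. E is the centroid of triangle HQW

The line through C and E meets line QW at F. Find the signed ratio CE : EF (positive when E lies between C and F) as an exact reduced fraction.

CE:EF = 2

Work in coordinates with Q = (0, 0), H = (1, 0), A = (0, 1).
1. W lies on line AH with AW:WH = 2:5 ⇒ W = (2/7, 5/7)
2. C is where the line through H parallel to WQ meets line AQ ⇒ C = (0, -5/2)
3. E is the centroid of triangle HQW ⇒ E = (3/7, 5/21)
line CE meets QW at F = (9/14, 45/28)
E = C + t·(F−C) with t = 2/3, so CE:EF = 2/3:1/3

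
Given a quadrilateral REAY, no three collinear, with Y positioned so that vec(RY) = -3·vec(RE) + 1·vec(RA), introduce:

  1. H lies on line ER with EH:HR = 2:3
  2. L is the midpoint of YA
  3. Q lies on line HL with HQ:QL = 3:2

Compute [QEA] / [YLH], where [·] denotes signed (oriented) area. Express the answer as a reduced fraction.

Set R = (0, 0), E = (1, 0), A = (0, 1), Y = (-3, 1); any affine frame gives the same invariant.
1. H lies on line ER with EH:HR = 2:3 ⇒ H = (3/5, 0)
2. L is the midpoint of YA ⇒ L = (-3/2, 1)
3. Q lies on line HL with HQ:QL = 3:2 ⇒ Q = (-33/50, 3/5)
2·[QEA] = 53/50, 2·[YLH] = -3/2
[QEA]:[YLH] = 53/50:-3/2 = -53/75

[QEA]:[YLH] = -53/75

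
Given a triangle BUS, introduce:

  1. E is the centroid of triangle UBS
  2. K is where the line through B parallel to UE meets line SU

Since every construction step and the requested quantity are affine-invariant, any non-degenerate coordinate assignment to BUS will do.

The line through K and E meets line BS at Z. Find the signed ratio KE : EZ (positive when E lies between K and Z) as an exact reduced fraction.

KE:EZ = 5

Set B = (0, 0), U = (1, 0), S = (0, 1); any affine frame gives the same invariant.
1. E is the centroid of triangle UBS ⇒ E = (1/3, 1/3)
2. K is where the line through B parallel to UE meets line SU ⇒ K = (2, -1)
line KE meets BS at Z = (0, 3/5)
E = K + t·(Z−K) with t = 5/6, so KE:EZ = 5/6:1/6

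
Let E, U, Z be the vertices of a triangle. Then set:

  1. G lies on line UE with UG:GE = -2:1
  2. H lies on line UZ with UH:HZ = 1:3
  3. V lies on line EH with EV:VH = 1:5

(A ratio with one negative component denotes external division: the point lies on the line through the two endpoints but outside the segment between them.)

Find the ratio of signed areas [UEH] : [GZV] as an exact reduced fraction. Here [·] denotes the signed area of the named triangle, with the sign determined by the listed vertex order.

[UEH]:[GZV] = 3/13

Choose coordinates E = (0, 0), U = (1, 0), Z = (0, 1).
1. G lies on line UE with UG:GE = -2:1 ⇒ G = (-1, 0)
2. H lies on line UZ with UH:HZ = 1:3 ⇒ H = (3/4, 1/4)
3. V lies on line EH with EV:VH = 1:5 ⇒ V = (1/8, 1/24)
2·[UEH] = -1/4, 2·[GZV] = -13/12
[UEH]:[GZV] = -1/4:-13/12 = 3/13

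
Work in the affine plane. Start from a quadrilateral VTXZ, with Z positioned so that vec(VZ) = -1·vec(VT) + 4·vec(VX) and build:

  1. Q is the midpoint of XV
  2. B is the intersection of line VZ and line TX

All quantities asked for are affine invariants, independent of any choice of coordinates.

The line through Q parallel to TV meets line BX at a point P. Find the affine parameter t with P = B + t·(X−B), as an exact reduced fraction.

t = 5/2

Choose coordinates V = (0, 0), T = (1, 0), X = (0, 1), Z = (-1, 4).
1. Q is the midpoint of XV ⇒ Q = (0, 1/2)
2. B is the intersection of line VZ and line TX ⇒ B = (-1/3, 4/3)
through Q parallel to TV: direction (-1, 0); meets BX at P = (1/2, 1/2)
P = B + t·(X−B) with t = 5/2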